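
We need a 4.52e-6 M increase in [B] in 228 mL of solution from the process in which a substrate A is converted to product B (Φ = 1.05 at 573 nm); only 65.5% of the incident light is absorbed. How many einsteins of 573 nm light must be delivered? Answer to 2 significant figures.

Product: (4.52e-6 M)(0.228 L) = 1.031e-6 mol.
Photons that must be absorbed: 1.031e-6 / 1.05 = 9.819e-7 mol.
Incident photons needed: 9.819e-7 / 0.655 = 1.499e-6 mol.

1.5e-6 einstein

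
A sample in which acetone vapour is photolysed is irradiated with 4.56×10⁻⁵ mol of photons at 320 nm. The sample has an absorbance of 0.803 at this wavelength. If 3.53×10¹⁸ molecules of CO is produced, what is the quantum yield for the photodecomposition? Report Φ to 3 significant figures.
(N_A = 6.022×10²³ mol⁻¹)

Product: 3.53×10¹⁸ / 6.022×10²³ = 5.862×10⁻⁶ mol.
Fraction absorbed: 1 − 10^(−0.803) = 0.8426.
Photons absorbed: 0.8426 × 4.56×10⁻⁵ = 3.842×10⁻⁵ mol.
Φ = 5.862×10⁻⁶ mol / 3.842×10⁻⁵ mol photons = 0.153.

Φ = 0.153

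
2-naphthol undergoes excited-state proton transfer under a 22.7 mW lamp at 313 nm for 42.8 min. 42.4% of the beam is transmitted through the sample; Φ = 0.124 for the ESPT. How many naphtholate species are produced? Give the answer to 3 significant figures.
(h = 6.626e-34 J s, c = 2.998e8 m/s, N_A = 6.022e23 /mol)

6.56e18 species

Photon energy at 313 nm: hc/λ = (6.626e-34)(2.998e8)/(313e-9) = 6.347e-19 J.
Energy delivered: (22.7 mW)(2568 s) = 58.29 J.
Photons incident: 58.29 / 6.347e-19 = 9.184e19, i.e. 9.184e19/6.022e23 = 1.525e-4 mol.
Fraction absorbed: 1 − 42.4/100 = 0.5760.
Photons absorbed: 0.5760 × 1.525e-4 = 8.784e-5 mol.
Product: Φ × n_abs = 0.124 × 8.784e-5 = 1.089e-5 mol.
As a count: 1.089e-5 × 6.022e23 = 6.56e18.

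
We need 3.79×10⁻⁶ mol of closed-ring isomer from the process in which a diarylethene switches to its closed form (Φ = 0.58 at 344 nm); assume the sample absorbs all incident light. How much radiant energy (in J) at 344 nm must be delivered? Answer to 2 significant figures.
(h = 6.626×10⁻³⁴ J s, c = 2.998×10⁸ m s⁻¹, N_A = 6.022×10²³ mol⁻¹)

2.3 J

Photons that must be absorbed: 3.79×10⁻⁶ / 0.58 = 6.534×10⁻⁶ mol.
Photon energy: hc/λ = 5.775×10⁻¹⁹ J; per mole, 3.478×10⁵ J mol⁻¹.
Energy required: 6.534×10⁻⁶ × 3.478×10⁵ = 2.3 J.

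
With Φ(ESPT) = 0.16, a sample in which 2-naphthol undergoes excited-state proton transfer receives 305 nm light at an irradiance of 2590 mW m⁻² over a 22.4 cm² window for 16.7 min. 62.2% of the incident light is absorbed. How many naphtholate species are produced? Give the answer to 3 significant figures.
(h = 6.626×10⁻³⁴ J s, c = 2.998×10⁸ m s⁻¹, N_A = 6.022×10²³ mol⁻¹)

Photon energy at 305 nm: hc/λ = (6.626×10⁻³⁴)(2.998×10⁸)/(305×10⁻⁹) = 6.513×10⁻¹⁹ J.
Energy delivered: (2590 mW m⁻²)(22.4×10⁻⁴ m²)(1002 s) = 5.813 J.
Photons incident: 5.813 / 6.513×10⁻¹⁹ = 8.925×10¹⁸, i.e. 8.925×10¹⁸/6.022×10²³ = 1.482×10⁻⁵ mol.
Photons absorbed: 0.622 × 1.482×10⁻⁵ = 9.218×10⁻⁶ mol.
Product: Φ × n_abs = 0.16 × 9.218×10⁻⁶ = 1.475×10⁻⁶ mol.
As a count: 1.475×10⁻⁶ × 6.022×10²³ = 8.88×10¹⁷.

8.88×10¹⁷ species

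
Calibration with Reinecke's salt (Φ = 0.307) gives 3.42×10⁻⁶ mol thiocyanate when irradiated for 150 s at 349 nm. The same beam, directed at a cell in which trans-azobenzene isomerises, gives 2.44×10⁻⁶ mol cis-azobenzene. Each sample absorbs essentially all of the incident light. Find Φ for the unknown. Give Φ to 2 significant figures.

Φ = 0.22

Photons absorbed by the actinometer: 3.42×10⁻⁶ / 0.307 = 1.114×10⁻⁵ mol.
Φ(unknown) = 2.44×10⁻⁶ / 1.114×10⁻⁵ = 0.22.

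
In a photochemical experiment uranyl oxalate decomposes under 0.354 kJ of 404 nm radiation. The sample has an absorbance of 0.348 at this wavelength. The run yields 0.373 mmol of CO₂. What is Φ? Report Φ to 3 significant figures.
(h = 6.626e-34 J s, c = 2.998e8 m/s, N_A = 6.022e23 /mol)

Product: 0.373 mmol = 3.73e-4 mol.
Photon energy at 404 nm: hc/λ = (6.626e-34)(2.998e8)/(404e-9) = 4.917e-19 J.
Incident energy: 0.354 kJ = 354 J.
Photons incident: 354 / 4.917e-19 = 7.200e20, i.e. 7.200e20/6.022e23 = 0.001196 mol.
Fraction absorbed: 1 − 10^(−0.348) = 0.5513.
Photons absorbed: 0.5513 × 0.001196 = 6.594e-4 mol.
Φ = 3.73e-4 mol / 6.594e-4 mol photons = 0.566.

Φ = 0.566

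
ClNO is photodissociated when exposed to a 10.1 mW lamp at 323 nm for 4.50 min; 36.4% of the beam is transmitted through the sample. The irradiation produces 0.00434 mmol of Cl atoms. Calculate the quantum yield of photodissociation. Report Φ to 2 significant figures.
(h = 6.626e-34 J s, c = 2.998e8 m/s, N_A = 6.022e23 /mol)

Product: 0.00434 mmol = 4.34e-6 mol.
Photon energy at 323 nm: hc/λ = (6.626e-34)(2.998e8)/(323e-9) = 6.150e-19 J.
Energy delivered: (10.1 mW)(270 s) = 2.727 J.
Photons incident: 2.727 / 6.150e-19 = 4.434e18, i.e. 4.434e18/6.022e23 = 7.363e-6 mol.
Fraction absorbed: 1 − 36.4/100 = 0.6360.
Photons absorbed: 0.6360 × 7.363e-6 = 4.683e-6 mol.
Φ = 4.34e-6 mol / 4.683e-6 mol photons = 0.93.

Φ = 0.93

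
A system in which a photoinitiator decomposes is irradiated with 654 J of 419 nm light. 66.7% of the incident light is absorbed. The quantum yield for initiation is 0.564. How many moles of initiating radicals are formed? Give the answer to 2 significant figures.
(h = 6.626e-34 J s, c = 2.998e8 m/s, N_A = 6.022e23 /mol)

8.6e-4 mol

Photon energy at 419 nm: hc/λ = (6.626e-34)(2.998e8)/(419e-9) = 4.741e-19 J.
Photons incident: 654 / 4.741e-19 = 1.379e21, i.e. 1.379e21/6.022e23 = 0.002290 mol.
Photons absorbed: 0.667 × 0.002290 = 0.001527 mol.
Product: Φ × n_abs = 0.564 × 0.001527 = 8.612e-4 mol.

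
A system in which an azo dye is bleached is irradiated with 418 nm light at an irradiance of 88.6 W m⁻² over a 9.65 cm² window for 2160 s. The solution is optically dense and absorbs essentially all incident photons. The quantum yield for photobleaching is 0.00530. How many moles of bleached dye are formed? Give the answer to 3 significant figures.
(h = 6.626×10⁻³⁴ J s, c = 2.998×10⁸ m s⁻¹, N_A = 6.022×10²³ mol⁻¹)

3.42×10⁻⁶ mol

Photon energy at 418 nm: hc/λ = (6.626×10⁻³⁴)(2.998×10⁸)/(418×10⁻⁹) = 4.752×10⁻¹⁹ J.
Energy delivered: (88.6 W m⁻²)(9.65×10⁻⁴ m²)(2160 s) = 184.7 J.
Photons incident: 184.7 / 4.752×10⁻¹⁹ = 3.887×10²⁰, i.e. 3.887×10²⁰/6.022×10²³ = 6.455×10⁻⁴ mol.
Product: Φ × n_abs = 0.00530 × 6.455×10⁻⁴ = 3.421×10⁻⁶ mol.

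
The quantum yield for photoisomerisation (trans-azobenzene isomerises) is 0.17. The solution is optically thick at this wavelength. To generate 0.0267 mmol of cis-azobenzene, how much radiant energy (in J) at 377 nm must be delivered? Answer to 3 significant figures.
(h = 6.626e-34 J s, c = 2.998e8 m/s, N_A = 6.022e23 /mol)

Product: 0.0267 mmol = 2.67e-5 mol.
Photons that must be absorbed: 2.67e-5 / 0.17 = 1.571e-4 mol.
Photon energy: hc/λ = 5.269e-19 J; per mole, 3.173e5 J mol⁻¹.
Energy required: 1.571e-4 × 3.173e5 = 49.8 J.

49.8 J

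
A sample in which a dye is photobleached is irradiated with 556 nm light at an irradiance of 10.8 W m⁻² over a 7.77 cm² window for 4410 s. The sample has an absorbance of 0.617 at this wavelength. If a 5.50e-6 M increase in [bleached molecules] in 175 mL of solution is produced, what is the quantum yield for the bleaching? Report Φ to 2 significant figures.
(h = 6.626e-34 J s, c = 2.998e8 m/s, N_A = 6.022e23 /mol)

Product: (5.50e-6 M)(0.175 L) = 9.625e-7 mol.
Photon energy at 556 nm: hc/λ = (6.626e-34)(2.998e8)/(556e-9) = 3.573e-19 J.
Energy delivered: (10.8 W m⁻²)(7.77e-4 m²)(4410 s) = 37.01 J.
Photons incident: 37.01 / 3.573e-19 = 1.036e20, i.e. 1.036e20/6.022e23 = 1.720e-4 mol.
Fraction absorbed: 1 − 10^(−0.617) = 0.7585.
Photons absorbed: 0.7585 × 1.720e-4 = 1.305e-4 mol.
Φ = 9.625e-7 mol / 1.305e-4 mol photons = 0.0074.

Φ = 0.0074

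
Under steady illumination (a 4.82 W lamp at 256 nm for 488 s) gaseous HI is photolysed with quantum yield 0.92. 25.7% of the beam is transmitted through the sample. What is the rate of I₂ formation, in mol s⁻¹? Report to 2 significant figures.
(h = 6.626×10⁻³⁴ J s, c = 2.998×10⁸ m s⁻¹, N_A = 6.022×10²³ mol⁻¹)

7.1×10⁻⁶ mol s⁻¹

Photon energy at 256 nm: hc/λ = (6.626×10⁻³⁴)(2.998×10⁸)/(256×10⁻⁹) = 7.760×10⁻¹⁹ J.
Energy delivered: (4.82 W)(488 s) = 2352 J.
Photons incident: 2352 / 7.760×10⁻¹⁹ = 3.031×10²¹, i.e. 3.031×10²¹/6.022×10²³ = 0.005033 mol.
Fraction absorbed: 1 − 25.7/100 = 0.7430.
Photons absorbed: 0.7430 × 0.005033 = 0.003740 mol.
Product formed: 0.92 × 0.003740 = 0.003441 mol.
Rate: 0.003441 / 488 s = 7.1×10⁻⁶ mol s⁻¹.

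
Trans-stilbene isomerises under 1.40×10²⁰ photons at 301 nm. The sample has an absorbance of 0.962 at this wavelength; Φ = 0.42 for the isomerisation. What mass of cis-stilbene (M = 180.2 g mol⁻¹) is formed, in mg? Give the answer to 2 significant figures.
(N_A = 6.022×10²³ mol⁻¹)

16 mg

Moles of photons: 1.40×10²⁰ / 6.022×10²³ = 2.325×10⁻⁴ mol.
Fraction absorbed: 1 − 10^(−0.962) = 0.8909.
Photons absorbed: 0.8909 × 2.325×10⁻⁴ = 2.071×10⁻⁴ mol.
Product: Φ × n_abs = 0.42 × 2.071×10⁻⁴ = 8.698×10⁻⁵ mol.
Mass: 8.698×10⁻⁵ × 180.2 = 0.01567 g = 16 mg.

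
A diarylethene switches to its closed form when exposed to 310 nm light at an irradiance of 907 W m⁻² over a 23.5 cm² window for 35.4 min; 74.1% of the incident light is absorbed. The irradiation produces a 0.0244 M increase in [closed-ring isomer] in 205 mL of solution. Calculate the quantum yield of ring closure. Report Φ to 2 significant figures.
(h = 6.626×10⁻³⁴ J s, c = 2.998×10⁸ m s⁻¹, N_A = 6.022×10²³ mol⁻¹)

Φ = 0.58

Product: (0.0244 M)(0.205 L) = 0.005002 mol.
Photon energy at 310 nm: hc/λ = (6.626×10⁻³⁴)(2.998×10⁸)/(310×10⁻⁹) = 6.408×10⁻¹⁹ J.
Energy delivered: (907 W m⁻²)(23.5×10⁻⁴ m²)(2124 s) = 4527 J.
Photons incident: 4527 / 6.408×10⁻¹⁹ = 7.065×10²¹, i.e. 7.065×10²¹/6.022×10²³ = 0.01173 mol.
Photons absorbed: 0.741 × 0.01173 = 0.008692 mol.
Φ = 0.005002 mol / 0.008692 mol photons = 0.58.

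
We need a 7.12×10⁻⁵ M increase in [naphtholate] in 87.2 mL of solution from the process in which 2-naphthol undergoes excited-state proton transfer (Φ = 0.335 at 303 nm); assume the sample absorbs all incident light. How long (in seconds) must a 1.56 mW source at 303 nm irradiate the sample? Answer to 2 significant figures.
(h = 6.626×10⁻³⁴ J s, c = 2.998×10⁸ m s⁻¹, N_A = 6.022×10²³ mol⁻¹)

t ≈ 4700 s

Product: (7.12×10⁻⁵ M)(0.0872 L) = 6.209×10⁻⁶ mol.
Photons that must be absorbed: 6.209×10⁻⁶ / 0.335 = 1.853×10⁻⁵ mol.
Photon energy: hc/λ = 6.556×10⁻¹⁹ J; per mole, 3.948×10⁵ J mol⁻¹.
Energy required: 1.853×10⁻⁵ × 3.948×10⁵ = 7.316 J.
Time: 7.316 J / 0.00156 W = 4700 s.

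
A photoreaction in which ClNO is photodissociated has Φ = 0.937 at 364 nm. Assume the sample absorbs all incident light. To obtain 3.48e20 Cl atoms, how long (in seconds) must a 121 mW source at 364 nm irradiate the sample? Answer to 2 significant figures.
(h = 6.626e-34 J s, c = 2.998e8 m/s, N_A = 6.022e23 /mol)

t ≈ 1700 s

Product: 3.48e20 / 6.022e23 = 5.779e-4 mol.
Photons that must be absorbed: 5.779e-4 / 0.937 = 6.168e-4 mol.
Photon energy: hc/λ = 5.457e-19 J; per mole, 3.286e5 J mol⁻¹.
Energy required: 6.168e-4 × 3.286e5 = 202.7 J.
Time: 202.7 J / 0.121 W = 1700 s.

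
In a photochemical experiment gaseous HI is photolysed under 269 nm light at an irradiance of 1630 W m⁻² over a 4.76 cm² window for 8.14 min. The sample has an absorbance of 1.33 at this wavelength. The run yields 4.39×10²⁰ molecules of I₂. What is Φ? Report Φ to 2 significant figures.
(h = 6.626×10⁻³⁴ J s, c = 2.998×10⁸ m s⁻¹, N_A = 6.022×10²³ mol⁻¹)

Φ = 0.90

Product: 4.39×10²⁰ / 6.022×10²³ = 7.290×10⁻⁴ mol.
Photon energy at 269 nm: hc/λ = (6.626×10⁻³⁴)(2.998×10⁸)/(269×10⁻⁹) = 7.385×10⁻¹⁹ J.
Energy delivered: (1630 W m⁻²)(4.76×10⁻⁴ m²)(488.4 s) = 378.9 J.
Photons incident: 378.9 / 7.385×10⁻¹⁹ = 5.131×10²⁰, i.e. 5.131×10²⁰/6.022×10²³ = 8.520×10⁻⁴ mol.
Fraction absorbed: 1 − 10^(−1.33) = 0.9532.
Photons absorbed: 0.9532 × 8.520×10⁻⁴ = 8.121×10⁻⁴ mol.
Φ = 7.290×10⁻⁴ mol / 8.121×10⁻⁴ mol photons = 0.90.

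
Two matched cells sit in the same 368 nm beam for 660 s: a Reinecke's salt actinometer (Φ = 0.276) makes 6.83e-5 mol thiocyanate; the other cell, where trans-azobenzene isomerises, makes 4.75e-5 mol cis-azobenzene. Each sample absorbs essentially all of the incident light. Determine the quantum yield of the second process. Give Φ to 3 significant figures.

Photons absorbed by the actinometer: 6.83e-5 / 0.276 = 2.475e-4 mol.
Φ(unknown) = 4.75e-5 / 2.475e-4 = 0.192.

Φ = 0.192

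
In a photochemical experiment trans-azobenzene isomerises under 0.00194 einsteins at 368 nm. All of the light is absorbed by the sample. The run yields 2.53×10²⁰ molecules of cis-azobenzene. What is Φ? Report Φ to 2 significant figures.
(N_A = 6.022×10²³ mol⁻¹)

Product: 2.53×10²⁰ / 6.022×10²³ = 4.201×10⁻⁴ mol.
Φ = 4.201×10⁻⁴ mol / 0.00194 mol photons = 0.22.

Φ = 0.22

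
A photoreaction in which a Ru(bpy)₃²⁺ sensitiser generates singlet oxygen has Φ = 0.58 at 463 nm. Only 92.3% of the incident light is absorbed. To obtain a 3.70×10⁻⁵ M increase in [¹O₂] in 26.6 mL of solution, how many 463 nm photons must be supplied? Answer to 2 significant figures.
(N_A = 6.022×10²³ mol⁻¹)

1.1×10¹⁸ photons

Product: (3.70×10⁻⁵ M)(0.0266 L) = 9.842×10⁻⁷ mol.
Photons that must be absorbed: 9.842×10⁻⁷ / 0.58 = 1.697×10⁻⁶ mol.
Incident photons needed: 1.697×10⁻⁶ / 0.923 = 1.839×10⁻⁶ mol.
Photon count: 1.839×10⁻⁶ × 6.022×10²³ = 1.1×10¹⁸.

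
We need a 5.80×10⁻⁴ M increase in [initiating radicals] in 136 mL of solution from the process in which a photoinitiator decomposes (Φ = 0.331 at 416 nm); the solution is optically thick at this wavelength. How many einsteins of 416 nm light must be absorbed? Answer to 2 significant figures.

2.4×10⁻⁴ einstein

Product: (5.80×10⁻⁴ M)(0.136 L) = 7.888×10⁻⁵ mol.
Photons that must be absorbed: 7.888×10⁻⁵ / 0.331 = 2.383×10⁻⁴ mol.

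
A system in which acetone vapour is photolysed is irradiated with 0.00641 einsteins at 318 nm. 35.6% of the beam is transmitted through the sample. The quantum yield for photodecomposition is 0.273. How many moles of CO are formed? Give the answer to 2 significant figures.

0.0011 mol

Fraction absorbed: 1 − 35.6/100 = 0.6440.
Photons absorbed: 0.6440 × 0.00641 = 0.004128 mol.
Product: Φ × n_abs = 0.273 × 0.004128 = 0.001127 mol.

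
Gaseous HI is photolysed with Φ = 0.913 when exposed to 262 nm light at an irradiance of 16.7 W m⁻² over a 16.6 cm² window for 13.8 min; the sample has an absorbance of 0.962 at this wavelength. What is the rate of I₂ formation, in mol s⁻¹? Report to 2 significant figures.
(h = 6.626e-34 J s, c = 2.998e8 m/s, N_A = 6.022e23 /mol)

4.9e-8 mol s⁻¹

Photon energy at 262 nm: hc/λ = (6.626e-34)(2.998e8)/(262e-9) = 7.582e-19 J.
Energy delivered: (16.7 W m⁻²)(16.6e-4 m²)(828 s) = 22.95 J.
Photons incident: 22.95 / 7.582e-19 = 3.027e19, i.e. 3.027e19/6.022e23 = 5.027e-5 mol.
Fraction absorbed: 1 − 10^(−0.962) = 0.8909.
Photons absorbed: 0.8909 × 5.027e-5 = 4.479e-5 mol.
Product formed: 0.913 × 4.479e-5 = 4.089e-5 mol.
Rate: 4.089e-5 / 828 s = 4.9e-8 mol s⁻¹.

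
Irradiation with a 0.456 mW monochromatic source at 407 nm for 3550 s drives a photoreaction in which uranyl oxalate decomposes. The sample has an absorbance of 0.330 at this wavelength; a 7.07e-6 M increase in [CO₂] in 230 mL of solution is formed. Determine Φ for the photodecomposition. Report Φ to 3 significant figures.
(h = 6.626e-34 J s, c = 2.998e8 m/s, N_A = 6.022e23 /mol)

Product: (7.07e-6 M)(0.23 L) = 1.626e-6 mol.
Photon energy at 407 nm: hc/λ = (6.626e-34)(2.998e8)/(407e-9) = 4.881e-19 J.
Energy delivered: (0.456 mW)(3550 s) = 1.619 J.
Photons incident: 1.619 / 4.881e-19 = 3.317e18, i.e. 3.317e18/6.022e23 = 5.508e-6 mol.
Fraction absorbed: 1 − 10^(−0.330) = 0.5323.
Photons absorbed: 0.5323 × 5.508e-6 = 2.932e-6 mol.
Φ = 1.626e-6 mol / 2.932e-6 mol photons = 0.555.

Φ = 0.555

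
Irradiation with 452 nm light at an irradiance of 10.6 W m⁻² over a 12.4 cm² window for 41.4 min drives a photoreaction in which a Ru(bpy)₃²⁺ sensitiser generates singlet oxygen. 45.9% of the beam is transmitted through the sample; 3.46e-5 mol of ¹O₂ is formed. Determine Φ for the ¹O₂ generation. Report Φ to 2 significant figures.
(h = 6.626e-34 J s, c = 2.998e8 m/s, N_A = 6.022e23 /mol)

Photon energy at 452 nm: hc/λ = (6.626e-34)(2.998e8)/(452e-9) = 4.395e-19 J.
Energy delivered: (10.6 W m⁻²)(12.4e-4 m²)(2484 s) = 32.65 J.
Photons incident: 32.65 / 4.395e-19 = 7.429e19, i.e. 7.429e19/6.022e23 = 1.234e-4 mol.
Fraction absorbed: 1 − 45.9/100 = 0.5410.
Photons absorbed: 0.5410 × 1.234e-4 = 6.676e-5 mol.
Φ = 3.46e-5 mol / 6.676e-5 mol photons = 0.52.

Φ = 0.52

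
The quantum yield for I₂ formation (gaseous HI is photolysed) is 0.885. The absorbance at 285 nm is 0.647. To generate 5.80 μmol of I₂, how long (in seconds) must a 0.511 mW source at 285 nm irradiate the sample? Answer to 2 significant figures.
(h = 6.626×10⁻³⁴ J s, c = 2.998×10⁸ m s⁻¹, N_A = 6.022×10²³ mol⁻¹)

Product: 5.80 μmol = 5.80×10⁻⁶ mol.
Photons that must be absorbed: 5.80×10⁻⁶ / 0.885 = 6.554×10⁻⁶ mol.
Fraction absorbed: 1 − 10^(−0.647) = 0.7746.
Incident photons needed: 6.554×10⁻⁶ / 0.7746 = 8.461×10⁻⁶ mol.
Photon energy: hc/λ = 6.970×10⁻¹⁹ J; per mole, 4.197×10⁵ J mol⁻¹.
Energy required: 8.461×10⁻⁶ × 4.197×10⁵ = 3.551 J.
Time: 3.551 J / 0.000511 W = 6900 s.

t ≈ 6900 s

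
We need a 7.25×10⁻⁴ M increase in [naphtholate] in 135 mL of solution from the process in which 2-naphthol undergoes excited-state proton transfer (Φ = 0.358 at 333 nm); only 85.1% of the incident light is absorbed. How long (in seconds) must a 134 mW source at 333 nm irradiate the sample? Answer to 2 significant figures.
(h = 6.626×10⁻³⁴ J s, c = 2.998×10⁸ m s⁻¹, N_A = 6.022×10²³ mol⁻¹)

t ≈ 860 s

Product: (7.25×10⁻⁴ M)(0.135 L) = 9.788×10⁻⁵ mol.
Photons that must be absorbed: 9.788×10⁻⁵ / 0.358 = 2.734×10⁻⁴ mol.
Incident photons needed: 2.734×10⁻⁴ / 0.851 = 3.213×10⁻⁴ mol.
Photon energy: hc/λ = 5.965×10⁻¹⁹ J; per mole, 3.592×10⁵ J mol⁻¹.
Energy required: 3.213×10⁻⁴ × 3.592×10⁵ = 115.4 J.
Time: 115.4 J / 0.134 W = 860 s.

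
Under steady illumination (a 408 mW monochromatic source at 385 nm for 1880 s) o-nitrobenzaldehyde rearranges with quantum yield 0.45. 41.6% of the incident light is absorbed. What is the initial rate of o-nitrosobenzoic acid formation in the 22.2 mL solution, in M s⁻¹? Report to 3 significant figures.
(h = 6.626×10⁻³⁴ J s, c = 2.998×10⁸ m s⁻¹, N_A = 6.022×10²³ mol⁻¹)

Photon energy at 385 nm: hc/λ = (6.626×10⁻³⁴)(2.998×10⁸)/(385×10⁻⁹) = 5.160×10⁻¹⁹ J.
Energy delivered: (408 mW)(1880 s) = 767.0 J.
Photons incident: 767.0 / 5.160×10⁻¹⁹ = 1.486×10²¹, i.e. 1.486×10²¹/6.022×10²³ = 0.002468 mol.
Photons absorbed: 0.416 × 0.002468 = 0.001027 mol.
Product formed: 0.45 × 0.001027 = 4.622×10⁻⁴ mol.
Rate: 4.622×10⁻⁴ mol / (1880 s × 0.0222 L) = 1.11×10⁻⁵ M s⁻¹.

1.11×10⁻⁵ M s⁻¹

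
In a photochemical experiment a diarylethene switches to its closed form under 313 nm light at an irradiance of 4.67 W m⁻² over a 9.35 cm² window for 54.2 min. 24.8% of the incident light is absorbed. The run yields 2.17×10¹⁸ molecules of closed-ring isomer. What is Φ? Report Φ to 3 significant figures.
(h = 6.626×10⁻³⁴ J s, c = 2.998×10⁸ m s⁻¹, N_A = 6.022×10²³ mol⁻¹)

Product: 2.17×10¹⁸ / 6.022×10²³ = 3.603×10⁻⁶ mol.
Photon energy at 313 nm: hc/λ = (6.626×10⁻³⁴)(2.998×10⁸)/(313×10⁻⁹) = 6.347×10⁻¹⁹ J.
Energy delivered: (4.67 W m⁻²)(9.35×10⁻⁴ m²)(3252 s) = 14.20 J.
Photons incident: 14.20 / 6.347×10⁻¹⁹ = 2.237×10¹⁹, i.e. 2.237×10¹⁹/6.022×10²³ = 3.715×10⁻⁵ mol.
Photons absorbed: 0.248 × 3.715×10⁻⁵ = 9.213×10⁻⁶ mol.
Φ = 3.603×10⁻⁶ mol / 9.213×10⁻⁶ mol photons = 0.391.

Φ = 0.391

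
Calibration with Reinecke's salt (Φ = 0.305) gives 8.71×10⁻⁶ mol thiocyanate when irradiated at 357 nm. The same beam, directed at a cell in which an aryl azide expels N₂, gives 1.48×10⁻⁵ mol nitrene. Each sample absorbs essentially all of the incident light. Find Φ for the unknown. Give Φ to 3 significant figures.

Φ = 0.518

Photons absorbed by the actinometer: 8.71×10⁻⁶ / 0.305 = 2.856×10⁻⁵ mol.
Φ(unknown) = 1.48×10⁻⁵ / 2.856×10⁻⁵ = 0.518.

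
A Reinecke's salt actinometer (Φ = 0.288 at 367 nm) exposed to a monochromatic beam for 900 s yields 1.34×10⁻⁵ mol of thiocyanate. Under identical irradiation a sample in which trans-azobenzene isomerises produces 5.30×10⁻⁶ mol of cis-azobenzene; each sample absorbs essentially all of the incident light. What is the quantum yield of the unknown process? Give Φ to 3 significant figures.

Φ = 0.114

Photons absorbed by the actinometer: 1.34×10⁻⁵ / 0.288 = 4.653×10⁻⁵ mol.
Φ(unknown) = 5.30×10⁻⁶ / 4.653×10⁻⁵ = 0.114.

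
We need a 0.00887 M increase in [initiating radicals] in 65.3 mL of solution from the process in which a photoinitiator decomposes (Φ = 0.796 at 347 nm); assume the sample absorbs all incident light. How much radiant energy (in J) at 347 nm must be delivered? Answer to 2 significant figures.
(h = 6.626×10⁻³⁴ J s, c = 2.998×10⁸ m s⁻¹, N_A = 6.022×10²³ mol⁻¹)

250 J

Product: (0.00887 M)(0.0653 L) = 5.792×10⁻⁴ mol.
Photons that must be absorbed: 5.792×10⁻⁴ / 0.796 = 7.276×10⁻⁴ mol.
Photon energy: hc/λ = 5.725×10⁻¹⁹ J; per mole, 3.448×10⁵ J mol⁻¹.
Energy required: 7.276×10⁻⁴ × 3.448×10⁵ = 250 J.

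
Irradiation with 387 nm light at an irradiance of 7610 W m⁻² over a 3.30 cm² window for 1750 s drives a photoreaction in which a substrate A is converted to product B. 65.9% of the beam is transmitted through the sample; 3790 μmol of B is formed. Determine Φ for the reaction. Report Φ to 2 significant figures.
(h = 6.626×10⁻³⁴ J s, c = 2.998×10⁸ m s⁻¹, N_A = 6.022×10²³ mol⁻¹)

Product: 3790 μmol = 0.00379 mol.
Photon energy at 387 nm: hc/λ = (6.626×10⁻³⁴)(2.998×10⁸)/(387×10⁻⁹) = 5.133×10⁻¹⁹ J.
Energy delivered: (7610 W m⁻²)(3.30×10⁻⁴ m²)(1750 s) = 4395 J.
Photons incident: 4395 / 5.133×10⁻¹⁹ = 8.562×10²¹, i.e. 8.562×10²¹/6.022×10²³ = 0.01422 mol.
Fraction absorbed: 1 − 65.9/100 = 0.3410.
Photons absorbed: 0.3410 × 0.01422 = 0.004849 mol.
Φ = 0.00379 mol / 0.004849 mol photons = 0.78.

Φ = 0.78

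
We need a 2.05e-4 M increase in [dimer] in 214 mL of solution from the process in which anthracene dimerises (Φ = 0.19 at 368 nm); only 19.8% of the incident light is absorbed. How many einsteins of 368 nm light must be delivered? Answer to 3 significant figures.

Product: (2.05e-4 M)(0.214 L) = 4.387e-5 mol.
Photons that must be absorbed: 4.387e-5 / 0.19 = 2.309e-4 mol.
Incident photons needed: 2.309e-4 / 0.198 = 0.001166 mol.

0.00117 einstein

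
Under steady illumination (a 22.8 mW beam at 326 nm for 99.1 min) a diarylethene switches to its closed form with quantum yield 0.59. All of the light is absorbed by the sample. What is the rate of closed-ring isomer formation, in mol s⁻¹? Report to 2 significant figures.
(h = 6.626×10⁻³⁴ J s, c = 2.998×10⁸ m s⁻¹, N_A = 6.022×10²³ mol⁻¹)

3.7×10⁻⁸ mol s⁻¹

Photon energy at 326 nm: hc/λ = (6.626×10⁻³⁴)(2.998×10⁸)/(326×10⁻⁹) = 6.093×10⁻¹⁹ J.
Energy delivered: (22.8 mW)(5946 s) = 135.6 J.
Photons incident: 135.6 / 6.093×10⁻¹⁹ = 2.226×10²⁰, i.e. 2.226×10²⁰/6.022×10²³ = 3.696×10⁻⁴ mol.
Product formed: 0.59 × 3.696×10⁻⁴ = 2.181×10⁻⁴ mol.
Rate: 2.181×10⁻⁴ / 5946 s = 3.7×10⁻⁸ mol s⁻¹.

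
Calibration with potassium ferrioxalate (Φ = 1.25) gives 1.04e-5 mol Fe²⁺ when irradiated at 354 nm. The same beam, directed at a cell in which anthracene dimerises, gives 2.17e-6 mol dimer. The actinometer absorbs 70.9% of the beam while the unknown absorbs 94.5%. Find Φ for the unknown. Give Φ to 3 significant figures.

Photons absorbed by the actinometer: 1.04e-5 / 1.25 = 8.320e-6 mol.
Incident flux: 8.320e-6 / 0.709 = 1.173e-5 einstein.
Absorbed by unknown: 0.945 × 1.173e-5 = 1.108e-5 mol.
Φ(unknown) = 2.17e-6 / 1.108e-5 = 0.196.

Φ = 0.196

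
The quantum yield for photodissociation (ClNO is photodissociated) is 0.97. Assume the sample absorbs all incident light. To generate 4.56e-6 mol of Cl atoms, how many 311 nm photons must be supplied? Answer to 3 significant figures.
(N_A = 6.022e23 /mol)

2.83e18 photons

Photons that must be absorbed: 4.56e-6 / 0.97 = 4.701e-6 mol.
Photon count: 4.701e-6 × 6.022e23 = 2.83e18.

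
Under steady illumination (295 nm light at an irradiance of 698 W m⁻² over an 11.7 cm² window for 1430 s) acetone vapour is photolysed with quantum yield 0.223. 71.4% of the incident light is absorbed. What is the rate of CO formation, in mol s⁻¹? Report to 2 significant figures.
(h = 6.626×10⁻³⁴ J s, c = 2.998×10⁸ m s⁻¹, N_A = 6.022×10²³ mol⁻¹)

3.2×10⁻⁷ mol s⁻¹

Photon energy at 295 nm: hc/λ = (6.626×10⁻³⁴)(2.998×10⁸)/(295×10⁻⁹) = 6.734×10⁻¹⁹ J.
Energy delivered: (698 W m⁻²)(11.7×10⁻⁴ m²)(1430 s) = 1168 J.
Photons incident: 1168 / 6.734×10⁻¹⁹ = 1.734×10²¹, i.e. 1.734×10²¹/6.022×10²³ = 0.002879 mol.
Photons absorbed: 0.714 × 0.002879 = 0.002056 mol.
Product formed: 0.223 × 0.002056 = 4.585×10⁻⁴ mol.
Rate: 4.585×10⁻⁴ / 1430 s = 3.2×10⁻⁷ mol s⁻¹.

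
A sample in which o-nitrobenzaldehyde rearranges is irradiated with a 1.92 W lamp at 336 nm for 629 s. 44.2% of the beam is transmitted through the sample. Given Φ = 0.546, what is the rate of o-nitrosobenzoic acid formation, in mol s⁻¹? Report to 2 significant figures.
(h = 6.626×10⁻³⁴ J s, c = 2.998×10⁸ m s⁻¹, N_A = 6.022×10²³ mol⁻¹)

Photon energy at 336 nm: hc/λ = (6.626×10⁻³⁴)(2.998×10⁸)/(336×10⁻⁹) = 5.912×10⁻¹⁹ J.
Energy delivered: (1.92 W)(629 s) = 1208 J.
Photons incident: 1208 / 5.912×10⁻¹⁹ = 2.043×10²¹, i.e. 2.043×10²¹/6.022×10²³ = 0.003393 mol.
Fraction absorbed: 1 − 44.2/100 = 0.5580.
Photons absorbed: 0.5580 × 0.003393 = 0.001893 mol.
Product formed: 0.546 × 0.001893 = 0.001034 mol.
Rate: 0.001034 / 629 s = 1.6×10⁻⁶ mol s⁻¹.

1.6×10⁻⁶ mol s⁻¹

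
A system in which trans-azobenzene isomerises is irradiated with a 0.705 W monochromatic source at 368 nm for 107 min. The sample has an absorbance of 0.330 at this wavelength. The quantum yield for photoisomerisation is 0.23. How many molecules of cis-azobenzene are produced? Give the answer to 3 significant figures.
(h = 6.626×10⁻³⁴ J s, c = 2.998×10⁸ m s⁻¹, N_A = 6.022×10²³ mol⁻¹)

Photon energy at 368 nm: hc/λ = (6.626×10⁻³⁴)(2.998×10⁸)/(368×10⁻⁹) = 5.398×10⁻¹⁹ J.
Energy delivered: (0.705 W)(6420 s) = 4526 J.
Photons incident: 4526 / 5.398×10⁻¹⁹ = 8.385×10²¹, i.e. 8.385×10²¹/6.022×10²³ = 0.01392 mol.
Fraction absorbed: 1 − 10^(−0.330) = 0.5323.
Photons absorbed: 0.5323 × 0.01392 = 0.007410 mol.
Product: Φ × n_abs = 0.23 × 0.007410 = 0.001704 mol.
As a count: 0.001704 × 6.022×10²³ = 1.03×10²¹.

1.03×10²¹ molecules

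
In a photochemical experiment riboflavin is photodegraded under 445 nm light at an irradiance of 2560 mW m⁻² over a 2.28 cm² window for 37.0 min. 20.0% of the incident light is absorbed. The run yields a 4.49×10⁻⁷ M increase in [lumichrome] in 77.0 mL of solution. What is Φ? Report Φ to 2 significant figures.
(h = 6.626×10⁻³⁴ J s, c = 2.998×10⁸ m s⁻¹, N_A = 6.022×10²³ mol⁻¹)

Product: (4.49×10⁻⁷ M)(0.077 L) = 3.457×10⁻⁸ mol.
Photon energy at 445 nm: hc/λ = (6.626×10⁻³⁴)(2.998×10⁸)/(445×10⁻⁹) = 4.464×10⁻¹⁹ J.
Energy delivered: (2560 mW m⁻²)(2.28×10⁻⁴ m²)(2220 s) = 1.296 J.
Photons incident: 1.296 / 4.464×10⁻¹⁹ = 2.903×10¹⁸, i.e. 2.903×10¹⁸/6.022×10²³ = 4.821×10⁻⁶ mol.
Photons absorbed: 0.200 × 4.821×10⁻⁶ = 9.642×10⁻⁷ mol.
Φ = 3.457×10⁻⁸ mol / 9.642×10⁻⁷ mol photons = 0.036.

Φ = 0.036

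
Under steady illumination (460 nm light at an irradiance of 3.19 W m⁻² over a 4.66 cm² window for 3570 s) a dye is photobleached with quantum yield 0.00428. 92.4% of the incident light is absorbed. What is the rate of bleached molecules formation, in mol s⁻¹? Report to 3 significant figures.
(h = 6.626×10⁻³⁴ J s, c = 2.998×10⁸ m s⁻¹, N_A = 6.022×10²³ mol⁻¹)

Photon energy at 460 nm: hc/λ = (6.626×10⁻³⁴)(2.998×10⁸)/(460×10⁻⁹) = 4.318×10⁻¹⁹ J.
Energy delivered: (3.19 W m⁻²)(4.66×10⁻⁴ m²)(3570 s) = 5.307 J.
Photons incident: 5.307 / 4.318×10⁻¹⁹ = 1.229×10¹⁹, i.e. 1.229×10¹⁹/6.022×10²³ = 2.041×10⁻⁵ mol.
Photons absorbed: 0.924 × 2.041×10⁻⁵ = 1.886×10⁻⁵ mol.
Product formed: 0.00428 × 1.886×10⁻⁵ = 8.072×10⁻⁸ mol.
Rate: 8.072×10⁻⁸ / 3570 s = 2.26×10⁻¹¹ mol s⁻¹.

2.26×10⁻¹¹ mol s⁻¹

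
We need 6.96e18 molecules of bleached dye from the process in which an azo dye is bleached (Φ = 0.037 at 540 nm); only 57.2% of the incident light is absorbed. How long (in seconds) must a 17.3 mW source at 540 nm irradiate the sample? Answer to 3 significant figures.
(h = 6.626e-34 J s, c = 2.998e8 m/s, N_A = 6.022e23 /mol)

t ≈ 6990 s

Product: 6.96e18 / 6.022e23 = 1.156e-5 mol.
Photons that must be absorbed: 1.156e-5 / 0.037 = 3.124e-4 mol.
Incident photons needed: 3.124e-4 / 0.572 = 5.462e-4 mol.
Photon energy: hc/λ = 3.679e-19 J; per mole, 2.215e5 J mol⁻¹.
Energy required: 5.462e-4 × 2.215e5 = 121.0 J.
Time: 121.0 J / 0.0173 W = 6990 s.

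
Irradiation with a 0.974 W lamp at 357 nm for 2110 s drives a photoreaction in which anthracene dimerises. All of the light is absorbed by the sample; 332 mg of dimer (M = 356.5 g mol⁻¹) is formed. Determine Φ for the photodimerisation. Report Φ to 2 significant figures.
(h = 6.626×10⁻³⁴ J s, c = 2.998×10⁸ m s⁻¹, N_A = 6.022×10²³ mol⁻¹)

Φ = 0.15

Product: 332 mg / 356.5 g mol⁻¹ = 9.313×10⁻⁴ mol.
Photon energy at 357 nm: hc/λ = (6.626×10⁻³⁴)(2.998×10⁸)/(357×10⁻⁹) = 5.564×10⁻¹⁹ J.
Energy delivered: (0.974 W)(2110 s) = 2055 J.
Photons incident: 2055 / 5.564×10⁻¹⁹ = 3.693×10²¹, i.e. 3.693×10²¹/6.022×10²³ = 0.006133 mol.
Φ = 9.313×10⁻⁴ mol / 0.006133 mol photons = 0.15.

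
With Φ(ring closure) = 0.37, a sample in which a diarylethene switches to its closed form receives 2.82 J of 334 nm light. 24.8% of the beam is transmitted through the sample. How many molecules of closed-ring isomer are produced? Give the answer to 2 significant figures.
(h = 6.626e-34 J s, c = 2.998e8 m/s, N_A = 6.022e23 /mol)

1.3e18 molecules

Photon energy at 334 nm: hc/λ = (6.626e-34)(2.998e8)/(334e-9) = 5.948e-19 J.
Photons incident: 2.82 / 5.948e-19 = 4.741e18, i.e. 4.741e18/6.022e23 = 7.873e-6 mol.
Fraction absorbed: 1 − 24.8/100 = 0.7520.
Photons absorbed: 0.7520 × 7.873e-6 = 5.920e-6 mol.
Product: Φ × n_abs = 0.37 × 5.920e-6 = 2.190e-6 mol.
As a count: 2.190e-6 × 6.022e23 = 1.3e18.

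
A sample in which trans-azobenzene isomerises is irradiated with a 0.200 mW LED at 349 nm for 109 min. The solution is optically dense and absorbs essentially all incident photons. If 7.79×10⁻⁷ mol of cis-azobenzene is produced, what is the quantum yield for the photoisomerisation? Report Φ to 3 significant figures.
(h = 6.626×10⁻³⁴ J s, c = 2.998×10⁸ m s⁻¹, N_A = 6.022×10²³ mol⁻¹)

Photon energy at 349 nm: hc/λ = (6.626×10⁻³⁴)(2.998×10⁸)/(349×10⁻⁹) = 5.692×10⁻¹⁹ J.
Energy delivered: (0.200 mW)(6540 s) = 1.308 J.
Photons incident: 1.308 / 5.692×10⁻¹⁹ = 2.298×10¹⁸, i.e. 2.298×10¹⁸/6.022×10²³ = 3.816×10⁻⁶ mol.
Φ = 7.79×10⁻⁷ mol / 3.816×10⁻⁶ mol photons = 0.204.

Φ = 0.204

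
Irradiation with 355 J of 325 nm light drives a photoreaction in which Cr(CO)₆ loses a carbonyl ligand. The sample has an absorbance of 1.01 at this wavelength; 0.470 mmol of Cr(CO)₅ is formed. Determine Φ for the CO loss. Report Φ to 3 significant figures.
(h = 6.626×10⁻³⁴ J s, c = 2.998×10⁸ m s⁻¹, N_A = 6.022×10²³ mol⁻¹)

Product: 0.470 mmol = 4.70×10⁻⁴ mol.
Photon energy at 325 nm: hc/λ = (6.626×10⁻³⁴)(2.998×10⁸)/(325×10⁻⁹) = 6.112×10⁻¹⁹ J.
Photons incident: 355 / 6.112×10⁻¹⁹ = 5.808×10²⁰, i.e. 5.808×10²⁰/6.022×10²³ = 9.645×10⁻⁴ mol.
Fraction absorbed: 1 − 10^(−1.01) = 0.9023.
Photons absorbed: 0.9023 × 9.645×10⁻⁴ = 8.703×10⁻⁴ mol.
Φ = 4.70×10⁻⁴ mol / 8.703×10⁻⁴ mol photons = 0.540.

Φ = 0.540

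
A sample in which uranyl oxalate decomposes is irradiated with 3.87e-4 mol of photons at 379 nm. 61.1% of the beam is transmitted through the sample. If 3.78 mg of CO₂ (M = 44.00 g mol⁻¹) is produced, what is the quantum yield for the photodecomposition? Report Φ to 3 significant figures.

Product: 3.78 mg / 44.00 g mol⁻¹ = 8.591e-5 mol.
Fraction absorbed: 1 − 61.1/100 = 0.3890.
Photons absorbed: 0.3890 × 3.87e-4 = 1.505e-4 mol.
Φ = 8.591e-5 mol / 1.505e-4 mol photons = 0.571.

Φ = 0.571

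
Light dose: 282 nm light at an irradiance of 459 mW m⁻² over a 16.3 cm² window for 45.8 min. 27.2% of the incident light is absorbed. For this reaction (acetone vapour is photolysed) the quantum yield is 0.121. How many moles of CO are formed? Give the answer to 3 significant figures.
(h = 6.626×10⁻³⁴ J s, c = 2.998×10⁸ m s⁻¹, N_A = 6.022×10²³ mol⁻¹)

Photon energy at 282 nm: hc/λ = (6.626×10⁻³⁴)(2.998×10⁸)/(282×10⁻⁹) = 7.044×10⁻¹⁹ J.
Energy delivered: (459 mW m⁻²)(16.3×10⁻⁴ m²)(2748 s) = 2.056 J.
Photons incident: 2.056 / 7.044×10⁻¹⁹ = 2.919×10¹⁸, i.e. 2.919×10¹⁸/6.022×10²³ = 4.847×10⁻⁶ mol.
Photons absorbed: 0.272 × 4.847×10⁻⁶ = 1.318×10⁻⁶ mol.
Product: Φ × n_abs = 0.121 × 1.318×10⁻⁶ = 1.595×10⁻⁷ mol.

1.60×10⁻⁷ mol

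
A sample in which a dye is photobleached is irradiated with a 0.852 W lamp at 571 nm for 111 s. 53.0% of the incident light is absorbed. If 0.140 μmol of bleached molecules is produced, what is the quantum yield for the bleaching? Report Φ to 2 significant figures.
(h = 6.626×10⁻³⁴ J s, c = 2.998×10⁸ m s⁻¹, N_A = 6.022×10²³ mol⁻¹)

Product: 0.140 μmol = 1.40×10⁻⁷ mol.
Photon energy at 571 nm: hc/λ = (6.626×10⁻³⁴)(2.998×10⁸)/(571×10⁻⁹) = 3.479×10⁻¹⁹ J.
Energy delivered: (0.852 W)(111 s) = 94.57 J.
Photons incident: 94.57 / 3.479×10⁻¹⁹ = 2.718×10²⁰, i.e. 2.718×10²⁰/6.022×10²³ = 4.513×10⁻⁴ mol.
Photons absorbed: 0.530 × 4.513×10⁻⁴ = 2.392×10⁻⁴ mol.
Φ = 1.40×10⁻⁷ mol / 2.392×10⁻⁴ mol photons = 5.9×10⁻⁴.

Φ = 5.9×10⁻⁴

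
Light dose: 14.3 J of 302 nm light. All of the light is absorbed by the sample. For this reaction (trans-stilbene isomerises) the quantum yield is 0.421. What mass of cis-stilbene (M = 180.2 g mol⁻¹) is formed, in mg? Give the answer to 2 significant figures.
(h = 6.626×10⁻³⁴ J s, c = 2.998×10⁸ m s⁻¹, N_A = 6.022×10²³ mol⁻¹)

Photon energy at 302 nm: hc/λ = (6.626×10⁻³⁴)(2.998×10⁸)/(302×10⁻⁹) = 6.578×10⁻¹⁹ J.
Photons incident: 14.3 / 6.578×10⁻¹⁹ = 2.174×10¹⁹, i.e. 2.174×10¹⁹/6.022×10²³ = 3.610×10⁻⁵ mol.
Product: Φ × n_abs = 0.421 × 3.610×10⁻⁵ = 1.520×10⁻⁵ mol.
Mass: 1.520×10⁻⁵ × 180.2 = 0.002739 g = 2.7 mg.

2.7 mg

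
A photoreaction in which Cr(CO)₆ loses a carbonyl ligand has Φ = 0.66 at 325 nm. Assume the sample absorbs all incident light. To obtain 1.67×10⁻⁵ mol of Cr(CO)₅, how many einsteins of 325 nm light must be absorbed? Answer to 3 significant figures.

Photons that must be absorbed: 1.67×10⁻⁵ / 0.66 = 2.530×10⁻⁵ mol.

2.53×10⁻⁵ einstein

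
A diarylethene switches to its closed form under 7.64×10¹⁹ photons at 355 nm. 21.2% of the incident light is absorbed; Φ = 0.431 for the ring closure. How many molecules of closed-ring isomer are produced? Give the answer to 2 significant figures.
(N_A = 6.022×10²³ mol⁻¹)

7.0×10¹⁸ molecules

Moles of photons: 7.64×10¹⁹ / 6.022×10²³ = 1.269×10⁻⁴ mol.
Photons absorbed: 0.212 × 1.269×10⁻⁴ = 2.690×10⁻⁵ mol.
Product: Φ × n_abs = 0.431 × 2.690×10⁻⁵ = 1.159×10⁻⁵ mol.
As a count: 1.159×10⁻⁵ × 6.022×10²³ = 7.0×10¹⁸.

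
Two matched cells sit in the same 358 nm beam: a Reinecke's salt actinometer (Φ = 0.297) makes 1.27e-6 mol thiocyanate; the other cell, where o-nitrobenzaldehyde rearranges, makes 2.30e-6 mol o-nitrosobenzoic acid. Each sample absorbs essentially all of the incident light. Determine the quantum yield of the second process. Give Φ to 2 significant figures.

Φ = 0.54

Photons absorbed by the actinometer: 1.27e-6 / 0.297 = 4.276e-6 mol.
Φ(unknown) = 2.30e-6 / 4.276e-6 = 0.54.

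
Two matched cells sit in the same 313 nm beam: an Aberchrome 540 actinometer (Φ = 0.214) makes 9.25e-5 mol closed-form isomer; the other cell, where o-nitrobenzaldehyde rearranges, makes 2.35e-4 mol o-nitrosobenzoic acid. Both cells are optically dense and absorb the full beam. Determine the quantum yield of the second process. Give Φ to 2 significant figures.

Photons absorbed by the actinometer: 9.25e-5 / 0.214 = 4.322e-4 mol.
Φ(unknown) = 2.35e-4 / 4.322e-4 = 0.54.

Φ = 0.54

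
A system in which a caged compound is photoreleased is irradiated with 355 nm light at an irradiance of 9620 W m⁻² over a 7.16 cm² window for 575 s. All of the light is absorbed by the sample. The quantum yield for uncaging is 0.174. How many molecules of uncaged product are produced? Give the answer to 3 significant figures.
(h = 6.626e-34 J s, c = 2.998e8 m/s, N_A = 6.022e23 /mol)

1.23e21 molecules

Photon energy at 355 nm: hc/λ = (6.626e-34)(2.998e8)/(355e-9) = 5.596e-19 J.
Energy delivered: (9620 W m⁻²)(7.16e-4 m²)(575 s) = 3961 J.
Photons incident: 3961 / 5.596e-19 = 7.078e21, i.e. 7.078e21/6.022e23 = 0.01175 mol.
Product: Φ × n_abs = 0.174 × 0.01175 = 0.002045 mol.
As a count: 0.002045 × 6.022e23 = 1.23e21.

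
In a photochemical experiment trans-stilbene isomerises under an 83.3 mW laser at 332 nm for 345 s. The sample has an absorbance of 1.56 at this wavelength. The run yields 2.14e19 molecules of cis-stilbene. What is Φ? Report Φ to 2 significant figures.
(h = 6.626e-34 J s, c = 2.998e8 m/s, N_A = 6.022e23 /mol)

Φ = 0.46

Product: 2.14e19 / 6.022e23 = 3.554e-5 mol.
Photon energy at 332 nm: hc/λ = (6.626e-34)(2.998e8)/(332e-9) = 5.983e-19 J.
Energy delivered: (83.3 mW)(345 s) = 28.74 J.
Photons incident: 28.74 / 5.983e-19 = 4.804e19, i.e. 4.804e19/6.022e23 = 7.977e-5 mol.
Fraction absorbed: 1 − 10^(−1.56) = 0.9725.
Photons absorbed: 0.9725 × 7.977e-5 = 7.758e-5 mol.
Φ = 3.554e-5 mol / 7.758e-5 mol photons = 0.46.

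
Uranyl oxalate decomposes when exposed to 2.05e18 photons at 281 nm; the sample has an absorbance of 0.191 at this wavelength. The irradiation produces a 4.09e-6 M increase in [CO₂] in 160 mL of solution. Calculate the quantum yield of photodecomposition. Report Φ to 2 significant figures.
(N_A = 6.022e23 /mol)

Φ = 0.54

Product: (4.09e-6 M)(0.16 L) = 6.544e-7 mol.
Moles of photons: 2.05e18 / 6.022e23 = 3.404e-6 mol.
Fraction absorbed: 1 − 10^(−0.191) = 0.3558.
Photons absorbed: 0.3558 × 3.404e-6 = 1.211e-6 mol.
Φ = 6.544e-7 mol / 1.211e-6 mol photons = 0.54.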